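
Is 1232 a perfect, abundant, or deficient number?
abundant

Proper divisors of 1232: sum = 1 + 2 + 4 + 7 + 8 + 11 + 14 + 16 + ... + 154 + 176 + 308 + 616 (19 divisors) = 1744
Since 1744 > 1232, 1232 is abundant.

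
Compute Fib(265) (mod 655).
5

Matrix identity: Q^n = [[F_(n+1), F_n], [F_n, F_(n-1)]] with Q = [[1,1],[1,0]].
n = 265 = 100001001₂. Square-and-multiply, entries mod 655:
Q^1 = [[1,1],[1,0]]
Q^2 = (Q^1)² = [[2,1],[1,1]]
Q^4 = (Q^2)² = [[5,3],[3,2]]
Q^8 = (Q^4)² = [[34,21],[21,13]]
Q^16 = (Q^8)² = [[287,332],[332,610]]
Q^33 = (Q^16)²·Q = [[457,23],[23,434]]
Q^66 = (Q^33)² = [[433,188],[188,245]]
Q^132 = (Q^66)² = [[133,394],[394,394]]
Q^265 = (Q^132)²·Q = [[8,5],[5,3]]
F_265 mod 655 = Q^265[0][1] = 5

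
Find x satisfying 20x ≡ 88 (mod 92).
x ≡ 9 (mod 23)

gcd(20, 92) = 4, which divides 88, so solutions exist.
Divide through by 4: 5x ≡ 22 (mod 23).
Find 5^(-1) mod 23 by the extended Euclidean algorithm:
23 = 4 × 5 + 3  ⟹  3 = (1)·23 + (-4)·5
5 = 1 × 3 + 2  ⟹  2 = (-1)·23 + (5)·5
3 = 1 × 2 + 1  ⟹  1 = (2)·23 + (-9)·5
So (-9)·5 ≡ 1 (mod 23), i.e. 5^(-1) ≡ -9 ≡ 14 (mod 23).
x ≡ 14 × 22 = 308 ≡ 9 (mod 23).
Check: 20 × 9 = 180 ≡ 88 (mod 92).
x ≡ 9 (mod 23), giving 4 solutions mod 92.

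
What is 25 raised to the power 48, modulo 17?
1

Repeated squaring. Binary of 48 = 110000.
25^1 ≡ 8 (mod 17); 25^2 ≡ 13 (mod 17); 25^4 ≡ 16 (mod 17); 25^8 ≡ 1 (mod 17); 25^16 ≡ 1 (mod 17); 25^32 ≡ 1 (mod 17)
25^48 = 25^16 × 25^32 ≡ 1 (mod 17)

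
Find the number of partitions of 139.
13610949895

p(n) counts ways to write n as a sum of positive integers (order ignored).
Euler's pentagonal recurrence: p(k) = p(k-1) + p(k-2) - p(k-5) - p(k-7) + p(k-12) + p(k-15) - ... (offsets j(3j∓1)/2, signs ++--, p(0)=1, p(<0)=0).
DP table for k = 0..138: p(0)=1, p(1)=1, p(2)=2, p(3)=3, p(4)=5, p(5)=7, p(6)=11, p(7)=15, p(8)=22, p(9)=30, p(10)=42, p(11)=56, p(12)=77, p(13)=101, p(14)=135, p(15)=176, p(16)=231, p(17)=297, p(18)=385, p(19)=490, p(20)=627, p(21)=792, p(22)=1002, p(23)=1255, p(24)=1575, p(25)=1958, p(26)=2436, p(27)=3010, p(28)=3718, p(29)=4565, p(30)=5604, p(31)=6842, p(32)=8349, p(33)=10143, p(34)=12310, p(35)=14883, p(36)=17977, p(37)=21637, p(38)=26015, p(39)=31185, p(40)=37338, p(41)=44583, p(42)=53174, p(43)=63261, p(44)=75175, p(45)=89134, p(46)=105558, p(47)=124754, p(48)=147273, p(49)=173525, p(50)=204226, p(51)=239943, p(52)=281589, p(53)=329931, p(54)=386155, p(55)=451276, p(56)=526823, p(57)=614154, p(58)=715220, p(59)=831820, p(60)=966467, p(61)=1121505, p(62)=1300156, p(63)=1505499, p(64)=1741630, p(65)=2012558, p(66)=2323520, p(67)=2679689, p(68)=3087735, p(69)=3554345, p(70)=4087968, p(71)=4697205, p(72)=5392783, p(73)=6185689, p(74)=7089500, p(75)=8118264, p(76)=9289091, p(77)=10619863, p(78)=12132164, p(79)=13848650, p(80)=15796476, p(81)=18004327, p(82)=20506255, p(83)=23338469, p(84)=26543660, p(85)=30167357, p(86)=34262962, p(87)=38887673, p(88)=44108109, p(89)=49995925, p(90)=56634173, p(91)=64112359, p(92)=72533807, p(93)=82010177, p(94)=92669720, p(95)=104651419, p(96)=118114304, p(97)=133230930, p(98)=150198136, p(99)=169229875, p(100)=190569292, p(101)=214481126, p(102)=241265379, p(103)=271248950, p(104)=304801365, p(105)=342325709, p(106)=384276336, p(107)=431149389, p(108)=483502844, p(109)=541946240, p(110)=607163746, p(111)=679903203, p(112)=761002156, p(113)=851376628, p(114)=952050665, p(115)=1064144451, p(116)=1188908248, p(117)=1327710076, p(118)=1482074143, p(119)=1653668665, p(120)=1844349560, p(121)=2056148051, p(122)=2291320912, p(123)=2552338241, p(124)=2841940500, p(125)=3163127352, p(126)=3519222692, p(127)=3913864295, p(128)=4351078600, p(129)=4835271870, p(130)=5371315400, p(131)=5964539504, p(132)=6620830889, p(133)=7346629512, p(134)=8149040695, p(135)=9035836076, p(136)=10015581680, p(137)=11097645016, p(138)=12292341831.
Final step: p(139) = p(138) + p(137) - p(134) - p(132) + p(127) + p(124) - p(117) - p(113) + p(104) + p(99) - p(88) - p(82) + p(69) + p(62) - p(47) - p(39) + p(22) + p(13)
= 12292341831 + 11097645016 - 8149040695 - 6620830889 + 3913864295 + 2841940500 - 1327710076 - 851376628 + 304801365 + 169229875 - 44108109 - 20506255 + 3554345 + 1300156 - 124754 - 31185 + 1002 + 101
= 13610949895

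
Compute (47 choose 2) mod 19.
17

Using Lucas' theorem:
Write n=47 and k=2 in base 19:
n in base 19: [2, 9]
k in base 19: [0, 2]
C(47,2) mod 19 = ∏ C(n_i, k_i) mod 19
Digit binomials (mod 19): C(2,0) = 1; C(9,2) = 36 ≡ 17
Product: 1 × 17 = 17 ≡ 17 (mod 19)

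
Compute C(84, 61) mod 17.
4

Using Lucas' theorem:
Write n=84 and k=61 in base 17:
n in base 17: [4, 16]
k in base 17: [3, 10]
C(84,61) mod 17 = ∏ C(n_i, k_i) mod 17
Digit binomials (mod 17): C(4,3) = 4; C(16,10) = 8008 ≡ 1
Product: 4 × 1 = 4 ≡ 4 (mod 17)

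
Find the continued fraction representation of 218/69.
[3; 6, 3, 1, 2]

Euclidean algorithm steps:
218 = 3 × 69 + 11
69 = 6 × 11 + 3
11 = 3 × 3 + 2
3 = 1 × 2 + 1
2 = 2 × 1 + 0
Continued fraction: [3; 6, 3, 1, 2]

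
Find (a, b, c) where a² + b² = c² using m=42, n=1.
(1763, 84, 1765)

Euclid's formula: a = m² - n², b = 2mn, c = m² + n²
m = 42, n = 1
a = 42² - 1² = 1764 - 1 = 1763
b = 2 × 42 × 1 = 84
c = 42² + 1² = 1764 + 1 = 1765
Verification: 1763² + 84² = 3108169 + 7056 = 3115225 = 1765² ✓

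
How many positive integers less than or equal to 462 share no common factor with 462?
120

462 = 2 × 3 × 7 × 11
φ(n) = n × ∏(1 - 1/p) for each prime p dividing n
φ(462) = 462 × (1 - 1/2) × (1 - 1/3) × (1 - 1/7) × (1 - 1/11) = 120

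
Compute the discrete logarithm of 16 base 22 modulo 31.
18

Baby-step giant-step with step n = ⌈√31⌉ = 6.
Baby steps 22^j mod 31 (j:value) for j=0..5: 0:1, 1:22, 2:19, 3:15, 4:20, 5:6.
Giant-step multiplier: 22^(-6) ≡ 22^(30-6) = 22^24 ≡ 4 (mod 31).
Giant steps γ_i = 16·4^i mod 31: γ_0=16, γ_1=2, γ_2=8, γ_3=1 (in table at j=0).
x = i·n + j = 3·6 + 0 = 18.
Check: 22^18 ≡ 16 (mod 31).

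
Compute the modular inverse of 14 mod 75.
59

gcd(14, 75) = 1, so the inverse exists.
Extended Euclidean algorithm on (75, 14):
75 = 5 × 14 + 5  ⟹  5 = (1)·75 + (-5)·14
14 = 2 × 5 + 4  ⟹  4 = (-2)·75 + (11)·14
5 = 1 × 4 + 1  ⟹  1 = (3)·75 + (-16)·14
So (-16)·14 ≡ 1 (mod 75), i.e. 14^(-1) ≡ -16 ≡ 59 (mod 75).
Check: 14 × 59 = 826 ≡ 1 (mod 75)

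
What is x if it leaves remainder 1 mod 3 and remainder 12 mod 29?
70

Using Chinese Remainder Theorem:
M = 3 × 29 = 87
M1 = 29, M2 = 3
y1 = 29^(-1) mod 3 = 2
y2 = 3^(-1) mod 29 = 10
x = (1×29×2 + 12×3×10) mod 87 = 70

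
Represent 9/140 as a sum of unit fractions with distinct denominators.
1/16 + 1/560

Greedy algorithm:
9/140: ceiling(140/9) = 16, use 1/16
1/560: ceiling(560/1) = 560, use 1/560
Result: 9/140 = 1/16 + 1/560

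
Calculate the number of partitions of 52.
281589

p(n) counts ways to write n as a sum of positive integers (order ignored).
Euler's pentagonal recurrence: p(k) = p(k-1) + p(k-2) - p(k-5) - p(k-7) + p(k-12) + p(k-15) - ... (offsets j(3j∓1)/2, signs ++--, p(0)=1, p(<0)=0).
DP table for k = 0..51: p(0)=1, p(1)=1, p(2)=2, p(3)=3, p(4)=5, p(5)=7, p(6)=11, p(7)=15, p(8)=22, p(9)=30, p(10)=42, p(11)=56, p(12)=77, p(13)=101, p(14)=135, p(15)=176, p(16)=231, p(17)=297, p(18)=385, p(19)=490, p(20)=627, p(21)=792, p(22)=1002, p(23)=1255, p(24)=1575, p(25)=1958, p(26)=2436, p(27)=3010, p(28)=3718, p(29)=4565, p(30)=5604, p(31)=6842, p(32)=8349, p(33)=10143, p(34)=12310, p(35)=14883, p(36)=17977, p(37)=21637, p(38)=26015, p(39)=31185, p(40)=37338, p(41)=44583, p(42)=53174, p(43)=63261, p(44)=75175, p(45)=89134, p(46)=105558, p(47)=124754, p(48)=147273, p(49)=173525, p(50)=204226, p(51)=239943.
Final step: p(52) = p(51) + p(50) - p(47) - p(45) + p(40) + p(37) - p(30) - p(26) + p(17) + p(12) - p(1)
= 239943 + 204226 - 124754 - 89134 + 37338 + 21637 - 5604 - 2436 + 297 + 77 - 1
= 281589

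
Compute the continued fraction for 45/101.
[0; 2, 4, 11]

Euclidean algorithm steps:
45 = 0 × 101 + 45
101 = 2 × 45 + 11
45 = 4 × 11 + 1
11 = 11 × 1 + 0
Continued fraction: [0; 2, 4, 11]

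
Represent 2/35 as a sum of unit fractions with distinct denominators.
1/18 + 1/630

Greedy algorithm:
2/35: ceiling(35/2) = 18, use 1/18
1/630: ceiling(630/1) = 630, use 1/630
Result: 2/35 = 1/18 + 1/630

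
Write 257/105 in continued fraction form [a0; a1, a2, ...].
[2; 2, 4, 3, 1, 2]

Euclidean algorithm steps:
257 = 2 × 105 + 47
105 = 2 × 47 + 11
47 = 4 × 11 + 3
11 = 3 × 3 + 2
3 = 1 × 2 + 1
2 = 2 × 1 + 0
Continued fraction: [2; 2, 4, 3, 1, 2]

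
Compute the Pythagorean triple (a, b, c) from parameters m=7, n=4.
(33, 56, 65)

Euclid's formula: a = m² - n², b = 2mn, c = m² + n²
m = 7, n = 4
a = 7² - 4² = 49 - 16 = 33
b = 2 × 7 × 4 = 56
c = 7² + 4² = 49 + 16 = 65
Verification: 33² + 56² = 1089 + 3136 = 4225 = 65² ✓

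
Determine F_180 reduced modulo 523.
94

Matrix identity: Q^n = [[F_(n+1), F_n], [F_n, F_(n-1)]] with Q = [[1,1],[1,0]].
n = 180 = 10110100₂. Square-and-multiply, entries mod 523:
Q^1 = [[1,1],[1,0]]
Q^2 = (Q^1)² = [[2,1],[1,1]]
Q^5 = (Q^2)²·Q = [[8,5],[5,3]]
Q^11 = (Q^5)²·Q = [[144,89],[89,55]]
Q^22 = (Q^11)² = [[415,452],[452,486]]
Q^45 = (Q^22)²·Q = [[327,492],[492,358]]
Q^90 = (Q^45)² = [[152,208],[208,467]]
Q^180 = (Q^90)² = [[470,94],[94,376]]
F_180 mod 523 = Q^180[0][1] = 94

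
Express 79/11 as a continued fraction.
[7; 5, 2]

Euclidean algorithm steps:
79 = 7 × 11 + 2
11 = 5 × 2 + 1
2 = 2 × 1 + 0
Continued fraction: [7; 5, 2]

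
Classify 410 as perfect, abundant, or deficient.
deficient

Proper divisors of 410: sum = 1 + 2 + 5 + 10 + 41 + 82 + 205 = 346
Since 346 < 410, 410 is deficient.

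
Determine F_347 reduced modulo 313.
115

Matrix identity: Q^n = [[F_(n+1), F_n], [F_n, F_(n-1)]] with Q = [[1,1],[1,0]].
n = 347 = 101011011₂. Square-and-multiply, entries mod 313:
Q^1 = [[1,1],[1,0]]
Q^2 = (Q^1)² = [[2,1],[1,1]]
Q^5 = (Q^2)²·Q = [[8,5],[5,3]]
Q^10 = (Q^5)² = [[89,55],[55,34]]
Q^21 = (Q^10)²·Q = [[183,304],[304,192]]
Q^43 = (Q^21)²·Q = [[147,79],[79,68]]
Q^86 = (Q^43)² = [[306,83],[83,223]]
Q^173 = (Q^86)²·Q = [[139,52],[52,87]]
Q^347 = (Q^173)²·Q = [[286,115],[115,171]]
F_347 mod 313 = Q^347[0][1] = 115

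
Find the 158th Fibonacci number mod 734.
593

Matrix identity: Q^n = [[F_(n+1), F_n], [F_n, F_(n-1)]] with Q = [[1,1],[1,0]].
n = 158 = 10011110₂. Square-and-multiply, entries mod 734:
Q^1 = [[1,1],[1,0]]
Q^2 = (Q^1)² = [[2,1],[1,1]]
Q^4 = (Q^2)² = [[5,3],[3,2]]
Q^9 = (Q^4)²·Q = [[55,34],[34,21]]
Q^19 = (Q^9)²·Q = [[159,511],[511,382]]
Q^39 = (Q^19)²·Q = [[609,142],[142,467]]
Q^79 = (Q^39)²·Q = [[677,557],[557,120]]
Q^158 = (Q^79)² = [[80,593],[593,221]]
F_158 mod 734 = Q^158[0][1] = 593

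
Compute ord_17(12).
16

17 is prime, so ord(12) divides φ(17) = 16.
Divisors of 16: 1, 2, 4, 8, 16.
Repeated squaring: 12^1 ≡ 12, 12^2 ≡ 8, 12^4 ≡ 13, 12^8 ≡ 16, 12^16 ≡ 1 (mod 17).
Test 12^d mod 17 for each divisor d in increasing order:
12^1 ≡ 12
12^2 ≡ 8
12^4 ≡ 13
12^8 ≡ 16
12^16 ≡ 1  ← first divisor giving 1
The order is 16.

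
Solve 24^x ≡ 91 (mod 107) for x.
85

Baby-step giant-step with step n = ⌈√107⌉ = 11.
Baby steps 24^j mod 107 (j:value) for j=0..10: 0:1, 1:24, 2:41, 3:21, 4:76, 5:5, 6:13, 7:98, 8:105, 9:59, 10:25.
Giant-step multiplier: 24^(-11) ≡ 24^(106-11) = 24^95 ≡ 28 (mod 107).
Giant steps γ_i = 91·28^i mod 107: γ_0=91, γ_1=87, γ_2=82, γ_3=49, γ_4=88, γ_5=3, γ_6=84, γ_7=105 (in table at j=8).
x = i·n + j = 7·11 + 8 = 85.
Check: 24^85 ≡ 91 (mod 107).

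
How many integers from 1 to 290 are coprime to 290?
112

290 = 2 × 5 × 29
φ(n) = n × ∏(1 - 1/p) for each prime p dividing n
φ(290) = 290 × (1 - 1/2) × (1 - 1/5) × (1 - 1/29) = 112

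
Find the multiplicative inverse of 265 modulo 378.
97

gcd(265, 378) = 1, so the inverse exists.
Extended Euclidean algorithm on (378, 265):
378 = 1 × 265 + 113  ⟹  113 = (1)·378 + (-1)·265
265 = 2 × 113 + 39  ⟹  39 = (-2)·378 + (3)·265
113 = 2 × 39 + 35  ⟹  35 = (5)·378 + (-7)·265
39 = 1 × 35 + 4  ⟹  4 = (-7)·378 + (10)·265
35 = 8 × 4 + 3  ⟹  3 = (61)·378 + (-87)·265
4 = 1 × 3 + 1  ⟹  1 = (-68)·378 + (97)·265
So (97)·265 ≡ 1 (mod 378), i.e. 265^(-1) ≡ 97 (mod 378).
Check: 265 × 97 = 25705 ≡ 1 (mod 378)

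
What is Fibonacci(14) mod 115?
32

Matrix identity: Q^n = [[F_(n+1), F_n], [F_n, F_(n-1)]] with Q = [[1,1],[1,0]].
n = 14 = 1110₂. Square-and-multiply, entries mod 115:
Q^1 = [[1,1],[1,0]]
Q^3 = (Q^1)²·Q = [[3,2],[2,1]]
Q^7 = (Q^3)²·Q = [[21,13],[13,8]]
Q^14 = (Q^7)² = [[35,32],[32,3]]
F_14 mod 115 = Q^14[0][1] = 32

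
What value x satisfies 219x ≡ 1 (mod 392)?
179

gcd(219, 392) = 1, so the inverse exists.
Extended Euclidean algorithm on (392, 219):
392 = 1 × 219 + 173  ⟹  173 = (1)·392 + (-1)·219
219 = 1 × 173 + 46  ⟹  46 = (-1)·392 + (2)·219
173 = 3 × 46 + 35  ⟹  35 = (4)·392 + (-7)·219
46 = 1 × 35 + 11  ⟹  11 = (-5)·392 + (9)·219
35 = 3 × 11 + 2  ⟹  2 = (19)·392 + (-34)·219
11 = 5 × 2 + 1  ⟹  1 = (-100)·392 + (179)·219
So (179)·219 ≡ 1 (mod 392), i.e. 219^(-1) ≡ 179 (mod 392).
Check: 219 × 179 = 39201 ≡ 1 (mod 392)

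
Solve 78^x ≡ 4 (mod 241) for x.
100

Baby-step giant-step with step n = ⌈√241⌉ = 16.
Baby steps 78^j mod 241 (j:value) for j=0..15: 0:1, 1:78, 2:59, 3:23, 4:107, 5:152, 6:47, 7:51, 8:122, 9:117, 10:209, 11:155, 12:40, 13:228, 14:191, 15:197.
Giant-step multiplier: 78^(-16) ≡ 78^(240-16) = 78^224 ≡ 54 (mod 241).
Giant steps γ_i = 4·54^i mod 241: γ_0=4, γ_1=216, γ_2=96, γ_3=123, γ_4=135, γ_5=60, γ_6=107 (in table at j=4).
x = i·n + j = 6·16 + 4 = 100.
Check: 78^100 ≡ 4 (mod 241).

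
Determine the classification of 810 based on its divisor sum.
abundant

Proper divisors of 810: sum = 1 + 2 + 3 + 5 + 6 + 9 + 10 + 15 + ... + 135 + 162 + 270 + 405 (19 divisors) = 1368
Since 1368 > 810, 810 is abundant.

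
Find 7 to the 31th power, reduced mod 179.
10

Repeated squaring. Binary of 31 = 11111.
7^1 ≡ 7 (mod 179); 7^2 ≡ 49 (mod 179); 7^4 ≡ 74 (mod 179); 7^8 ≡ 106 (mod 179); 7^16 ≡ 138 (mod 179)
7^31 = 7^1 × 7^2 × 7^4 × 7^8 × 7^16 ≡ 10 (mod 179)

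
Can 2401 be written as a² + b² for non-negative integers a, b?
0² + 49² (a=0, b=49)

Factorization: 2401 = 7^4
By Fermat: n is sum of two squares iff every prime p ≡ 3 (mod 4) appears to even power.
All primes ≡ 3 (mod 4) appear to even power.
Search a = 0, 1, 2, … for 2401 - a² a perfect square: first hit at a = 0: 2401 - 0 = 2401 = 49².
2401 = 0² + 49² = 0 + 2401 ✓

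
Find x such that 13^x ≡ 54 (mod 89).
85

Baby-step giant-step with step n = ⌈√89⌉ = 10.
Baby steps 13^j mod 89 (j:value) for j=0..9: 0:1, 1:13, 2:80, 3:61, 4:81, 5:74, 6:72, 7:46, 8:64, 9:31.
Giant-step multiplier: 13^(-10) ≡ 13^(88-10) = 13^78 ≡ 36 (mod 89).
Giant steps γ_i = 54·36^i mod 89: γ_0=54, γ_1=75, γ_2=30, γ_3=12, γ_4=76, γ_5=66, γ_6=62, γ_7=7, γ_8=74 (in table at j=5).
x = i·n + j = 8·10 + 5 = 85.
Check: 13^85 ≡ 54 (mod 89).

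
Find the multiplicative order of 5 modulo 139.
69

139 is prime, so ord(5) divides φ(139) = 138.
Divisors of 138: 1, 2, 3, 6, 23, 46, 69, 138.
Repeated squaring: 5^1 ≡ 5, 5^2 ≡ 25, 5^4 ≡ 69, 5^8 ≡ 35, 5^16 ≡ 113, 5^32 ≡ 120, 5^64 ≡ 83, 5^128 ≡ 78 (mod 139).
Test 5^d mod 139 for each divisor d in increasing order:
5^1 ≡ 5
5^2 ≡ 25
5^3 = 5^2·5^1 ≡ 125
5^6 = 5^4·5^2 ≡ 57
5^23 = 5^16·5^4·5^2·5^1 ≡ 96
5^46 = 5^32·5^8·5^4·5^2 ≡ 42
5^69 = 5^64·5^4·5^1 ≡ 1  ← first divisor giving 1
The order is 69.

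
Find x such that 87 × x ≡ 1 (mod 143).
120

gcd(87, 143) = 1, so the inverse exists.
Extended Euclidean algorithm on (143, 87):
143 = 1 × 87 + 56  ⟹  56 = (1)·143 + (-1)·87
87 = 1 × 56 + 31  ⟹  31 = (-1)·143 + (2)·87
56 = 1 × 31 + 25  ⟹  25 = (2)·143 + (-3)·87
31 = 1 × 25 + 6  ⟹  6 = (-3)·143 + (5)·87
25 = 4 × 6 + 1  ⟹  1 = (14)·143 + (-23)·87
So (-23)·87 ≡ 1 (mod 143), i.e. 87^(-1) ≡ -23 ≡ 120 (mod 143).
Check: 87 × 120 = 10440 ≡ 1 (mod 143)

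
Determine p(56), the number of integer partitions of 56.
526823

p(n) counts ways to write n as a sum of positive integers (order ignored).
Euler's pentagonal recurrence: p(k) = p(k-1) + p(k-2) - p(k-5) - p(k-7) + p(k-12) + p(k-15) - ... (offsets j(3j∓1)/2, signs ++--, p(0)=1, p(<0)=0).
DP table for k = 0..55: p(0)=1, p(1)=1, p(2)=2, p(3)=3, p(4)=5, p(5)=7, p(6)=11, p(7)=15, p(8)=22, p(9)=30, p(10)=42, p(11)=56, p(12)=77, p(13)=101, p(14)=135, p(15)=176, p(16)=231, p(17)=297, p(18)=385, p(19)=490, p(20)=627, p(21)=792, p(22)=1002, p(23)=1255, p(24)=1575, p(25)=1958, p(26)=2436, p(27)=3010, p(28)=3718, p(29)=4565, p(30)=5604, p(31)=6842, p(32)=8349, p(33)=10143, p(34)=12310, p(35)=14883, p(36)=17977, p(37)=21637, p(38)=26015, p(39)=31185, p(40)=37338, p(41)=44583, p(42)=53174, p(43)=63261, p(44)=75175, p(45)=89134, p(46)=105558, p(47)=124754, p(48)=147273, p(49)=173525, p(50)=204226, p(51)=239943, p(52)=281589, p(53)=329931, p(54)=386155, p(55)=451276.
Final step: p(56) = p(55) + p(54) - p(51) - p(49) + p(44) + p(41) - p(34) - p(30) + p(21) + p(16) - p(5)
= 451276 + 386155 - 239943 - 173525 + 75175 + 44583 - 12310 - 5604 + 792 + 231 - 7
= 526823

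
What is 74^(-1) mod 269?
40

gcd(74, 269) = 1, so the inverse exists.
Extended Euclidean algorithm on (269, 74):
269 = 3 × 74 + 47  ⟹  47 = (1)·269 + (-3)·74
74 = 1 × 47 + 27  ⟹  27 = (-1)·269 + (4)·74
47 = 1 × 27 + 20  ⟹  20 = (2)·269 + (-7)·74
27 = 1 × 20 + 7  ⟹  7 = (-3)·269 + (11)·74
20 = 2 × 7 + 6  ⟹  6 = (8)·269 + (-29)·74
7 = 1 × 6 + 1  ⟹  1 = (-11)·269 + (40)·74
So (40)·74 ≡ 1 (mod 269), i.e. 74^(-1) ≡ 40 (mod 269).
Check: 74 × 40 = 2960 ≡ 1 (mod 269)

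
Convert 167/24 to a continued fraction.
[6; 1, 23]

Euclidean algorithm steps:
167 = 6 × 24 + 23
24 = 1 × 23 + 1
23 = 23 × 1 + 0
Continued fraction: [6; 1, 23]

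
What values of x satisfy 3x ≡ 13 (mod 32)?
x ≡ 15 (mod 32)

gcd(3, 32) = 1, which divides 13, so solutions exist.
Find 3^(-1) mod 32 by the extended Euclidean algorithm:
32 = 10 × 3 + 2  ⟹  2 = (1)·32 + (-10)·3
3 = 1 × 2 + 1  ⟹  1 = (-1)·32 + (11)·3
So (11)·3 ≡ 1 (mod 32), i.e. 3^(-1) ≡ 11 (mod 32).
x ≡ 11 × 13 = 143 ≡ 15 (mod 32).
Check: 3 × 15 = 45 ≡ 13 (mod 32).
Unique solution: x ≡ 15 (mod 32)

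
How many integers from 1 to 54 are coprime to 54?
18

54 = 2 × 3^3
φ(n) = n × ∏(1 - 1/p) for each prime p dividing n
φ(54) = 54 × (1 - 1/2) × (1 - 1/3) = 18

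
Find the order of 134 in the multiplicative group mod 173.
172

173 is prime, so ord(134) divides φ(173) = 172.
Divisors of 172: 1, 2, 4, 43, 86, 172.
Repeated squaring: 134^1 ≡ 134, 134^2 ≡ 137, 134^4 ≡ 85, 134^8 ≡ 132, 134^16 ≡ 124, 134^32 ≡ 152, 134^64 ≡ 95, 134^128 ≡ 29 (mod 173).
Test 134^d mod 173 for each divisor d in increasing order:
134^1 ≡ 134
134^2 ≡ 137
134^4 ≡ 85
134^43 = 134^32·134^8·134^2·134^1 ≡ 93
134^86 = 134^64·134^16·134^4·134^2 ≡ 172
134^172 = 134^128·134^32·134^8·134^4 ≡ 1  ← first divisor giving 1
The order is 172.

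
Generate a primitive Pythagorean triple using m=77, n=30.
(5029, 4620, 6829)

Euclid's formula: a = m² - n², b = 2mn, c = m² + n²
m = 77, n = 30
a = 77² - 30² = 5929 - 900 = 5029
b = 2 × 77 × 30 = 4620
c = 77² + 30² = 5929 + 900 = 6829
Verification: 5029² + 4620² = 25290841 + 21344400 = 46635241 = 6829² ✓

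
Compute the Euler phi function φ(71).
70

71 = 71
φ(n) = n × ∏(1 - 1/p) for each prime p dividing n
φ(71) = 71 × (1 - 1/71) = 70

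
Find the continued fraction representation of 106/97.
[1; 10, 1, 3, 2]

Euclidean algorithm steps:
106 = 1 × 97 + 9
97 = 10 × 9 + 7
9 = 1 × 7 + 2
7 = 3 × 2 + 1
2 = 2 × 1 + 0
Continued fraction: [1; 10, 1, 3, 2]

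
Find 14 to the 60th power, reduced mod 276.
100

Repeated squaring. Binary of 60 = 111100.
14^1 ≡ 14 (mod 276); 14^2 ≡ 196 (mod 276); 14^4 ≡ 52 (mod 276); 14^8 ≡ 220 (mod 276); 14^16 ≡ 100 (mod 276); 14^32 ≡ 64 (mod 276)
14^60 = 14^4 × 14^8 × 14^16 × 14^32 ≡ 100 (mod 276)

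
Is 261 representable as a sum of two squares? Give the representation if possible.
6² + 15² (a=6, b=15)

Factorization: 261 = 3^2 × 29
By Fermat: n is sum of two squares iff every prime p ≡ 3 (mod 4) appears to even power.
All primes ≡ 3 (mod 4) appear to even power.
Search a = 0, 1, 2, … for 261 - a² a perfect square: first hit at a = 6: 261 - 36 = 225 = 15².
261 = 6² + 15² = 36 + 225 ✓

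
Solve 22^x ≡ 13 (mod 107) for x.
102

Baby-step giant-step with step n = ⌈√107⌉ = 11.
Baby steps 22^j mod 107 (j:value) for j=0..10: 0:1, 1:22, 2:56, 3:55, 4:33, 5:84, 6:29, 7:103, 8:19, 9:97, 10:101.
Giant-step multiplier: 22^(-11) ≡ 22^(106-11) = 22^95 ≡ 77 (mod 107).
Giant steps γ_i = 13·77^i mod 107: γ_0=13, γ_1=38, γ_2=37, γ_3=67, γ_4=23, γ_5=59, γ_6=49, γ_7=28, γ_8=16, γ_9=55 (in table at j=3).
x = i·n + j = 9·11 + 3 = 102.
Check: 22^102 ≡ 13 (mod 107).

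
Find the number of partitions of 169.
250438925115

p(n) counts ways to write n as a sum of positive integers (order ignored).
Euler's pentagonal recurrence: p(k) = p(k-1) + p(k-2) - p(k-5) - p(k-7) + p(k-12) + p(k-15) - ... (offsets j(3j∓1)/2, signs ++--, p(0)=1, p(<0)=0).
DP table for k = 0..168: p(0)=1, p(1)=1, p(2)=2, p(3)=3, p(4)=5, p(5)=7, p(6)=11, p(7)=15, p(8)=22, p(9)=30, p(10)=42, p(11)=56, p(12)=77, p(13)=101, p(14)=135, p(15)=176, p(16)=231, p(17)=297, p(18)=385, p(19)=490, p(20)=627, p(21)=792, p(22)=1002, p(23)=1255, p(24)=1575, p(25)=1958, p(26)=2436, p(27)=3010, p(28)=3718, p(29)=4565, p(30)=5604, p(31)=6842, p(32)=8349, p(33)=10143, p(34)=12310, p(35)=14883, p(36)=17977, p(37)=21637, p(38)=26015, p(39)=31185, p(40)=37338, p(41)=44583, p(42)=53174, p(43)=63261, p(44)=75175, p(45)=89134, p(46)=105558, p(47)=124754, p(48)=147273, p(49)=173525, p(50)=204226, p(51)=239943, p(52)=281589, p(53)=329931, p(54)=386155, p(55)=451276, p(56)=526823, p(57)=614154, p(58)=715220, p(59)=831820, p(60)=966467, p(61)=1121505, p(62)=1300156, p(63)=1505499, p(64)=1741630, p(65)=2012558, p(66)=2323520, p(67)=2679689, p(68)=3087735, p(69)=3554345, p(70)=4087968, p(71)=4697205, p(72)=5392783, p(73)=6185689, p(74)=7089500, p(75)=8118264, p(76)=9289091, p(77)=10619863, p(78)=12132164, p(79)=13848650, p(80)=15796476, p(81)=18004327, p(82)=20506255, p(83)=23338469, p(84)=26543660, p(85)=30167357, p(86)=34262962, p(87)=38887673, p(88)=44108109, p(89)=49995925, p(90)=56634173, p(91)=64112359, p(92)=72533807, p(93)=82010177, p(94)=92669720, p(95)=104651419, p(96)=118114304, p(97)=133230930, p(98)=150198136, p(99)=169229875, p(100)=190569292, p(101)=214481126, p(102)=241265379, p(103)=271248950, p(104)=304801365, p(105)=342325709, p(106)=384276336, p(107)=431149389, p(108)=483502844, p(109)=541946240, p(110)=607163746, p(111)=679903203, p(112)=761002156, p(113)=851376628, p(114)=952050665, p(115)=1064144451, p(116)=1188908248, p(117)=1327710076, p(118)=1482074143, p(119)=1653668665, p(120)=1844349560, p(121)=2056148051, p(122)=2291320912, p(123)=2552338241, p(124)=2841940500, p(125)=3163127352, p(126)=3519222692, p(127)=3913864295, p(128)=4351078600, p(129)=4835271870, p(130)=5371315400, p(131)=5964539504, p(132)=6620830889, p(133)=7346629512, p(134)=8149040695, p(135)=9035836076, p(136)=10015581680, p(137)=11097645016, p(138)=12292341831, p(139)=13610949895, p(140)=15065878135, p(141)=16670689208, p(142)=18440293320, p(143)=20390982757, p(144)=22540654445, p(145)=24908858009, p(146)=27517052599, p(147)=30388671978, p(148)=33549419497, p(149)=37027355200, p(150)=40853235313, p(151)=45060624582, p(152)=49686288421, p(153)=54770336324, p(154)=60356673280, p(155)=66493182097, p(156)=73232243759, p(157)=80630964769, p(158)=88751778802, p(159)=97662728555, p(160)=107438159466, p(161)=118159068427, p(162)=129913904637, p(163)=142798995930, p(164)=156919475295, p(165)=172389800255, p(166)=189334822579, p(167)=207890420102, p(168)=228204732751.
Final step: p(169) = p(168) + p(167) - p(164) - p(162) + p(157) + p(154) - p(147) - p(143) + p(134) + p(129) - p(118) - p(112) + p(99) + p(92) - p(77) - p(69) + p(52) + p(43) - p(24) - p(14)
= 228204732751 + 207890420102 - 156919475295 - 129913904637 + 80630964769 + 60356673280 - 30388671978 - 20390982757 + 8149040695 + 4835271870 - 1482074143 - 761002156 + 169229875 + 72533807 - 10619863 - 3554345 + 281589 + 63261 - 1575 - 135
= 250438925115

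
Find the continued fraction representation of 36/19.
[1; 1, 8, 2]

Euclidean algorithm steps:
36 = 1 × 19 + 17
19 = 1 × 17 + 2
17 = 8 × 2 + 1
2 = 2 × 1 + 0
Continued fraction: [1; 1, 8, 2]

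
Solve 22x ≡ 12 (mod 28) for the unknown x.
x ≡ 12 (mod 14)

gcd(22, 28) = 2, which divides 12, so solutions exist.
Divide through by 2: 11x ≡ 6 (mod 14).
Find 11^(-1) mod 14 by the extended Euclidean algorithm:
14 = 1 × 11 + 3  ⟹  3 = (1)·14 + (-1)·11
11 = 3 × 3 + 2  ⟹  2 = (-3)·14 + (4)·11
3 = 1 × 2 + 1  ⟹  1 = (4)·14 + (-5)·11
So (-5)·11 ≡ 1 (mod 14), i.e. 11^(-1) ≡ -5 ≡ 9 (mod 14).
x ≡ 9 × 6 = 54 ≡ 12 (mod 14).
Check: 22 × 12 = 264 ≡ 12 (mod 28).
x ≡ 12 (mod 14), giving 2 solutions mod 28.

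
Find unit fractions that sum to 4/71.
1/18 + 1/1278

Greedy algorithm:
4/71: ceiling(71/4) = 18, use 1/18
1/1278: ceiling(1278/1) = 1278, use 1/1278
Result: 4/71 = 1/18 + 1/1278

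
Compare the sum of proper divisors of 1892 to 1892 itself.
deficient

Proper divisors of 1892: sum = 1 + 2 + 4 + 11 + 22 + 43 + 44 + 86 + 172 + 473 + 946 = 1804
Since 1804 < 1892, 1892 is deficient.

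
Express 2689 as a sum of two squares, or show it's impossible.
33² + 40² (a=33, b=40)

Factorization: 2689 = 2689
By Fermat: n is sum of two squares iff every prime p ≡ 3 (mod 4) appears to even power.
All primes ≡ 3 (mod 4) appear to even power.
Search a = 0, 1, 2, … for 2689 - a² a perfect square: first hit at a = 33: 2689 - 1089 = 1600 = 40².
2689 = 33² + 40² = 1089 + 1600 ✓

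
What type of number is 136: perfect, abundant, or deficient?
deficient

Proper divisors of 136: sum = 1 + 2 + 4 + 8 + 17 + 34 + 68 = 134
Since 134 < 136, 136 is deficient.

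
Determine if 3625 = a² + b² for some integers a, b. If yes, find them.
5² + 60² (a=5, b=60)

Factorization: 3625 = 5^3 × 29
By Fermat: n is sum of two squares iff every prime p ≡ 3 (mod 4) appears to even power.
All primes ≡ 3 (mod 4) appear to even power.
Search a = 0, 1, 2, … for 3625 - a² a perfect square: first hit at a = 5: 3625 - 25 = 3600 = 60².
3625 = 5² + 60² = 25 + 3600 ✓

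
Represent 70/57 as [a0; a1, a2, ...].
[1; 4, 2, 1, 1, 2]

Euclidean algorithm steps:
70 = 1 × 57 + 13
57 = 4 × 13 + 5
13 = 2 × 5 + 3
5 = 1 × 3 + 2
3 = 1 × 2 + 1
2 = 2 × 1 + 0
Continued fraction: [1; 4, 2, 1, 1, 2]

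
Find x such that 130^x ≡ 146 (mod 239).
201

Baby-step giant-step with step n = ⌈√239⌉ = 16.
Baby steps 130^j mod 239 (j:value) for j=0..15: 0:1, 1:130, 2:170, 3:112, 4:220, 5:159, 6:116, 7:23, 8:122, 9:86, 10:186, 11:41, 12:72, 13:39, 14:51, 15:177.
Giant-step multiplier: 130^(-16) ≡ 130^(238-16) = 130^222 ≡ 134 (mod 239).
Giant steps γ_i = 146·134^i mod 239: γ_0=146, γ_1=205, γ_2=224, γ_3=141, γ_4=13, γ_5=69, γ_6=164, γ_7=227, γ_8=65, γ_9=106, γ_10=103, γ_11=179, γ_12=86 (in table at j=9).
x = i·n + j = 12·16 + 9 = 201.
Check: 130^201 ≡ 146 (mod 239).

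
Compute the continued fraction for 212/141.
[1; 1, 1, 70]

Euclidean algorithm steps:
212 = 1 × 141 + 71
141 = 1 × 71 + 70
71 = 1 × 70 + 1
70 = 70 × 1 + 0
Continued fraction: [1; 1, 1, 70]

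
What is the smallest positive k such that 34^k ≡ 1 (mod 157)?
156

157 is prime, so ord(34) divides φ(157) = 156.
Divisors of 156: 1, 2, 3, 4, 6, 12, 13, 26, 39, 52, 78, 156.
Repeated squaring: 34^1 ≡ 34, 34^2 ≡ 57, 34^4 ≡ 109, 34^8 ≡ 106, 34^16 ≡ 89, 34^32 ≡ 71, 34^64 ≡ 17, 34^128 ≡ 132 (mod 157).
Test 34^d mod 157 for each divisor d in increasing order:
34^1 ≡ 34
34^2 ≡ 57
34^3 = 34^2·34^1 ≡ 54
34^4 ≡ 109
34^6 = 34^4·34^2 ≡ 90
34^12 = 34^8·34^4 ≡ 93
34^13 = 34^8·34^4·34^1 ≡ 22
34^26 = 34^16·34^8·34^2 ≡ 13
34^39 = 34^32·34^4·34^2·34^1 ≡ 129
34^52 = 34^32·34^16·34^4 ≡ 12
34^78 = 34^64·34^8·34^4·34^2 ≡ 156
34^156 = 34^128·34^16·34^8·34^4 ≡ 1  ← first divisor giving 1
The order is 156.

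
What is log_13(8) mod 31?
12

Baby-step giant-step with step n = ⌈√31⌉ = 6.
Baby steps 13^j mod 31 (j:value) for j=0..5: 0:1, 1:13, 2:14, 3:27, 4:10, 5:6.
Giant-step multiplier: 13^(-6) ≡ 13^(30-6) = 13^24 ≡ 2 (mod 31).
Giant steps γ_i = 8·2^i mod 31: γ_0=8, γ_1=16, γ_2=1 (in table at j=0).
x = i·n + j = 2·6 + 0 = 12.
Check: 13^12 ≡ 8 (mod 31).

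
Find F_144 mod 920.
368

Matrix identity: Q^n = [[F_(n+1), F_n], [F_n, F_(n-1)]] with Q = [[1,1],[1,0]].
n = 144 = 10010000₂. Square-and-multiply, entries mod 920:
Q^1 = [[1,1],[1,0]]
Q^2 = (Q^1)² = [[2,1],[1,1]]
Q^4 = (Q^2)² = [[5,3],[3,2]]
Q^9 = (Q^4)²·Q = [[55,34],[34,21]]
Q^18 = (Q^9)² = [[501,744],[744,677]]
Q^36 = (Q^18)² = [[457,592],[592,785]]
Q^72 = (Q^36)² = [[873,184],[184,689]]
Q^144 = (Q^72)² = [[185,368],[368,737]]
F_144 mod 920 = Q^144[0][1] = 368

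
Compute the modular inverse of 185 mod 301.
96

gcd(185, 301) = 1, so the inverse exists.
Extended Euclidean algorithm on (301, 185):
301 = 1 × 185 + 116  ⟹  116 = (1)·301 + (-1)·185
185 = 1 × 116 + 69  ⟹  69 = (-1)·301 + (2)·185
116 = 1 × 69 + 47  ⟹  47 = (2)·301 + (-3)·185
69 = 1 × 47 + 22  ⟹  22 = (-3)·301 + (5)·185
47 = 2 × 22 + 3  ⟹  3 = (8)·301 + (-13)·185
22 = 7 × 3 + 1  ⟹  1 = (-59)·301 + (96)·185
So (96)·185 ≡ 1 (mod 301), i.e. 185^(-1) ≡ 96 (mod 301).
Check: 185 × 96 = 17760 ≡ 1 (mod 301)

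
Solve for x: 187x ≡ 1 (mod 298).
51

gcd(187, 298) = 1, so the inverse exists.
Extended Euclidean algorithm on (298, 187):
298 = 1 × 187 + 111  ⟹  111 = (1)·298 + (-1)·187
187 = 1 × 111 + 76  ⟹  76 = (-1)·298 + (2)·187
111 = 1 × 76 + 35  ⟹  35 = (2)·298 + (-3)·187
76 = 2 × 35 + 6  ⟹  6 = (-5)·298 + (8)·187
35 = 5 × 6 + 5  ⟹  5 = (27)·298 + (-43)·187
6 = 1 × 5 + 1  ⟹  1 = (-32)·298 + (51)·187
So (51)·187 ≡ 1 (mod 298), i.e. 187^(-1) ≡ 51 (mod 298).
Check: 187 × 51 = 9537 ≡ 1 (mod 298)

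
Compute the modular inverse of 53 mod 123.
65

gcd(53, 123) = 1, so the inverse exists.
Extended Euclidean algorithm on (123, 53):
123 = 2 × 53 + 17  ⟹  17 = (1)·123 + (-2)·53
53 = 3 × 17 + 2  ⟹  2 = (-3)·123 + (7)·53
17 = 8 × 2 + 1  ⟹  1 = (25)·123 + (-58)·53
So (-58)·53 ≡ 1 (mod 123), i.e. 53^(-1) ≡ -58 ≡ 65 (mod 123).
Check: 53 × 65 = 3445 ≡ 1 (mod 123)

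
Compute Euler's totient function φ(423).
276

423 = 3^2 × 47
φ(n) = n × ∏(1 - 1/p) for each prime p dividing n
φ(423) = 423 × (1 - 1/3) × (1 - 1/47) = 276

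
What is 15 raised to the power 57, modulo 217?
85

Repeated squaring. Binary of 57 = 111001.
15^1 ≡ 15 (mod 217); 15^2 ≡ 8 (mod 217); 15^4 ≡ 64 (mod 217); 15^8 ≡ 190 (mod 217); 15^16 ≡ 78 (mod 217); 15^32 ≡ 8 (mod 217)
15^57 = 15^1 × 15^8 × 15^16 × 15^32 ≡ 85 (mod 217)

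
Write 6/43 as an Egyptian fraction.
1/8 + 1/69 + 1/23736

Greedy algorithm:
6/43: ceiling(43/6) = 8, use 1/8
5/344: ceiling(344/5) = 69, use 1/69
1/23736: ceiling(23736/1) = 23736, use 1/23736
Result: 6/43 = 1/8 + 1/69 + 1/23736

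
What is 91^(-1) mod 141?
31

gcd(91, 141) = 1, so the inverse exists.
Extended Euclidean algorithm on (141, 91):
141 = 1 × 91 + 50  ⟹  50 = (1)·141 + (-1)·91
91 = 1 × 50 + 41  ⟹  41 = (-1)·141 + (2)·91
50 = 1 × 41 + 9  ⟹  9 = (2)·141 + (-3)·91
41 = 4 × 9 + 5  ⟹  5 = (-9)·141 + (14)·91
9 = 1 × 5 + 4  ⟹  4 = (11)·141 + (-17)·91
5 = 1 × 4 + 1  ⟹  1 = (-20)·141 + (31)·91
So (31)·91 ≡ 1 (mod 141), i.e. 91^(-1) ≡ 31 (mod 141).
Check: 91 × 31 = 2821 ≡ 1 (mod 141)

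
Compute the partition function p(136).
10015581680

p(n) counts ways to write n as a sum of positive integers (order ignored).
Euler's pentagonal recurrence: p(k) = p(k-1) + p(k-2) - p(k-5) - p(k-7) + p(k-12) + p(k-15) - ... (offsets j(3j∓1)/2, signs ++--, p(0)=1, p(<0)=0).
DP table for k = 0..135: p(0)=1, p(1)=1, p(2)=2, p(3)=3, p(4)=5, p(5)=7, p(6)=11, p(7)=15, p(8)=22, p(9)=30, p(10)=42, p(11)=56, p(12)=77, p(13)=101, p(14)=135, p(15)=176, p(16)=231, p(17)=297, p(18)=385, p(19)=490, p(20)=627, p(21)=792, p(22)=1002, p(23)=1255, p(24)=1575, p(25)=1958, p(26)=2436, p(27)=3010, p(28)=3718, p(29)=4565, p(30)=5604, p(31)=6842, p(32)=8349, p(33)=10143, p(34)=12310, p(35)=14883, p(36)=17977, p(37)=21637, p(38)=26015, p(39)=31185, p(40)=37338, p(41)=44583, p(42)=53174, p(43)=63261, p(44)=75175, p(45)=89134, p(46)=105558, p(47)=124754, p(48)=147273, p(49)=173525, p(50)=204226, p(51)=239943, p(52)=281589, p(53)=329931, p(54)=386155, p(55)=451276, p(56)=526823, p(57)=614154, p(58)=715220, p(59)=831820, p(60)=966467, p(61)=1121505, p(62)=1300156, p(63)=1505499, p(64)=1741630, p(65)=2012558, p(66)=2323520, p(67)=2679689, p(68)=3087735, p(69)=3554345, p(70)=4087968, p(71)=4697205, p(72)=5392783, p(73)=6185689, p(74)=7089500, p(75)=8118264, p(76)=9289091, p(77)=10619863, p(78)=12132164, p(79)=13848650, p(80)=15796476, p(81)=18004327, p(82)=20506255, p(83)=23338469, p(84)=26543660, p(85)=30167357, p(86)=34262962, p(87)=38887673, p(88)=44108109, p(89)=49995925, p(90)=56634173, p(91)=64112359, p(92)=72533807, p(93)=82010177, p(94)=92669720, p(95)=104651419, p(96)=118114304, p(97)=133230930, p(98)=150198136, p(99)=169229875, p(100)=190569292, p(101)=214481126, p(102)=241265379, p(103)=271248950, p(104)=304801365, p(105)=342325709, p(106)=384276336, p(107)=431149389, p(108)=483502844, p(109)=541946240, p(110)=607163746, p(111)=679903203, p(112)=761002156, p(113)=851376628, p(114)=952050665, p(115)=1064144451, p(116)=1188908248, p(117)=1327710076, p(118)=1482074143, p(119)=1653668665, p(120)=1844349560, p(121)=2056148051, p(122)=2291320912, p(123)=2552338241, p(124)=2841940500, p(125)=3163127352, p(126)=3519222692, p(127)=3913864295, p(128)=4351078600, p(129)=4835271870, p(130)=5371315400, p(131)=5964539504, p(132)=6620830889, p(133)=7346629512, p(134)=8149040695, p(135)=9035836076.
Final step: p(136) = p(135) + p(134) - p(131) - p(129) + p(124) + p(121) - p(114) - p(110) + p(101) + p(96) - p(85) - p(79) + p(66) + p(59) - p(44) - p(36) + p(19) + p(10)
= 9035836076 + 8149040695 - 5964539504 - 4835271870 + 2841940500 + 2056148051 - 952050665 - 607163746 + 214481126 + 118114304 - 30167357 - 13848650 + 2323520 + 831820 - 75175 - 17977 + 490 + 42
= 10015581680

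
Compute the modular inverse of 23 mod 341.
89

gcd(23, 341) = 1, so the inverse exists.
Extended Euclidean algorithm on (341, 23):
341 = 14 × 23 + 19  ⟹  19 = (1)·341 + (-14)·23
23 = 1 × 19 + 4  ⟹  4 = (-1)·341 + (15)·23
19 = 4 × 4 + 3  ⟹  3 = (5)·341 + (-74)·23
4 = 1 × 3 + 1  ⟹  1 = (-6)·341 + (89)·23
So (89)·23 ≡ 1 (mod 341), i.e. 23^(-1) ≡ 89 (mod 341).
Check: 23 × 89 = 2047 ≡ 1 (mod 341)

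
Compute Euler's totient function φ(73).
72

73 = 73
φ(n) = n × ∏(1 - 1/p) for each prime p dividing n
φ(73) = 73 × (1 - 1/73) = 72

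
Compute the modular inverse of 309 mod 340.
329

gcd(309, 340) = 1, so the inverse exists.
Extended Euclidean algorithm on (340, 309):
340 = 1 × 309 + 31  ⟹  31 = (1)·340 + (-1)·309
309 = 9 × 31 + 30  ⟹  30 = (-9)·340 + (10)·309
31 = 1 × 30 + 1  ⟹  1 = (10)·340 + (-11)·309
So (-11)·309 ≡ 1 (mod 340), i.e. 309^(-1) ≡ -11 ≡ 329 (mod 340).
Check: 309 × 329 = 101661 ≡ 1 (mod 340)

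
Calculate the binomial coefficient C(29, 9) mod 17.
16

Using Lucas' theorem:
Write n=29 and k=9 in base 17:
n in base 17: [1, 12]
k in base 17: [0, 9]
C(29,9) mod 17 = ∏ C(n_i, k_i) mod 17
Digit binomials (mod 17): C(1,0) = 1; C(12,9) = 220 ≡ 16
Product: 1 × 16 = 16 ≡ 16 (mod 17)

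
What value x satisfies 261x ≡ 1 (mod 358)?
155

gcd(261, 358) = 1, so the inverse exists.
Extended Euclidean algorithm on (358, 261):
358 = 1 × 261 + 97  ⟹  97 = (1)·358 + (-1)·261
261 = 2 × 97 + 67  ⟹  67 = (-2)·358 + (3)·261
97 = 1 × 67 + 30  ⟹  30 = (3)·358 + (-4)·261
67 = 2 × 30 + 7  ⟹  7 = (-8)·358 + (11)·261
30 = 4 × 7 + 2  ⟹  2 = (35)·358 + (-48)·261
7 = 3 × 2 + 1  ⟹  1 = (-113)·358 + (155)·261
So (155)·261 ≡ 1 (mod 358), i.e. 261^(-1) ≡ 155 (mod 358).
Check: 261 × 155 = 40455 ≡ 1 (mod 358)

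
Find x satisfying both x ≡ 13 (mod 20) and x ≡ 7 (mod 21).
133

Using Chinese Remainder Theorem:
M = 20 × 21 = 420
M1 = 21, M2 = 20
y1 = 21^(-1) mod 20 = 1
y2 = 20^(-1) mod 21 = 20
x = (13×21×1 + 7×20×20) mod 420 = 133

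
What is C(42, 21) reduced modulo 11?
0

Using Lucas' theorem:
Write n=42 and k=21 in base 11:
n in base 11: [3, 9]
k in base 11: [1, 10]
C(42,21) mod 11 = ∏ C(n_i, k_i) mod 11
Digit binomials (mod 11): C(3,1) = 3; C(9,10) = 0 (k_i > n_i)
Product: 3 × 0 = 0 ≡ 0 (mod 11)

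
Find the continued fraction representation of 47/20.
[2; 2, 1, 6]

Euclidean algorithm steps:
47 = 2 × 20 + 7
20 = 2 × 7 + 6
7 = 1 × 6 + 1
6 = 6 × 1 + 0
Continued fraction: [2; 2, 1, 6]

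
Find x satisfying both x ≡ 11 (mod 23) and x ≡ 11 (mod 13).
11

Using Chinese Remainder Theorem:
M = 23 × 13 = 299
M1 = 13, M2 = 23
y1 = 13^(-1) mod 23 = 16
y2 = 23^(-1) mod 13 = 4
x = (11×13×16 + 11×23×4) mod 299 = 11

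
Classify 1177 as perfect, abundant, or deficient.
deficient

Proper divisors of 1177: sum = 1 + 11 + 107 = 119
Since 119 < 1177, 1177 is deficient.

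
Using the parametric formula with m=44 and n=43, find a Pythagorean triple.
(87, 3784, 3785)

Euclid's formula: a = m² - n², b = 2mn, c = m² + n²
m = 44, n = 43
a = 44² - 43² = 1936 - 1849 = 87
b = 2 × 44 × 43 = 3784
c = 44² + 43² = 1936 + 1849 = 3785
Verification: 87² + 3784² = 7569 + 14318656 = 14326225 = 3785² ✓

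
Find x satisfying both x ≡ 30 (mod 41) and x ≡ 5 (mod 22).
71

Using Chinese Remainder Theorem:
M = 41 × 22 = 902
M1 = 22, M2 = 41
y1 = 22^(-1) mod 41 = 28
y2 = 41^(-1) mod 22 = 7
x = (30×22×28 + 5×41×7) mod 902 = 71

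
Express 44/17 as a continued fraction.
[2; 1, 1, 2, 3]

Euclidean algorithm steps:
44 = 2 × 17 + 10
17 = 1 × 10 + 7
10 = 1 × 7 + 3
7 = 2 × 3 + 1
3 = 3 × 1 + 0
Continued fraction: [2; 1, 1, 2, 3]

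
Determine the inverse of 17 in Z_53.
25

gcd(17, 53) = 1, so the inverse exists.
Extended Euclidean algorithm on (53, 17):
53 = 3 × 17 + 2  ⟹  2 = (1)·53 + (-3)·17
17 = 8 × 2 + 1  ⟹  1 = (-8)·53 + (25)·17
So (25)·17 ≡ 1 (mod 53), i.e. 17^(-1) ≡ 25 (mod 53).
Check: 17 × 25 = 425 ≡ 1 (mod 53)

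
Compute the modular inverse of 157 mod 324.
97

gcd(157, 324) = 1, so the inverse exists.
Extended Euclidean algorithm on (324, 157):
324 = 2 × 157 + 10  ⟹  10 = (1)·324 + (-2)·157
157 = 15 × 10 + 7  ⟹  7 = (-15)·324 + (31)·157
10 = 1 × 7 + 3  ⟹  3 = (16)·324 + (-33)·157
7 = 2 × 3 + 1  ⟹  1 = (-47)·324 + (97)·157
So (97)·157 ≡ 1 (mod 324), i.e. 157^(-1) ≡ 97 (mod 324).
Check: 157 × 97 = 15229 ≡ 1 (mod 324)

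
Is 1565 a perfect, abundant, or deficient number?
deficient

Proper divisors of 1565: sum = 1 + 5 + 313 = 319
Since 319 < 1565, 1565 is deficient.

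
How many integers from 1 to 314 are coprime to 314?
156

314 = 2 × 157
φ(n) = n × ∏(1 - 1/p) for each prime p dividing n
φ(314) = 314 × (1 - 1/2) × (1 - 1/157) = 156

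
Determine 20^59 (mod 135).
95

Repeated squaring. Binary of 59 = 111011.
20^1 ≡ 20 (mod 135); 20^2 ≡ 130 (mod 135); 20^4 ≡ 25 (mod 135); 20^8 ≡ 85 (mod 135); 20^16 ≡ 70 (mod 135); 20^32 ≡ 40 (mod 135)
20^59 = 20^1 × 20^2 × 20^8 × 20^16 × 20^32 ≡ 95 (mod 135)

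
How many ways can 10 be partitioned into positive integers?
42

p(n) counts ways to write n as a sum of positive integers (order ignored).
Examples: 10; 9 + 1; 8 + 2; 8 + 1 + 1; 7 + 3; ... (42 total)
p(10) = 42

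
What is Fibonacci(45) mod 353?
51

Matrix identity: Q^n = [[F_(n+1), F_n], [F_n, F_(n-1)]] with Q = [[1,1],[1,0]].
n = 45 = 101101₂. Square-and-multiply, entries mod 353:
Q^1 = [[1,1],[1,0]]
Q^2 = (Q^1)² = [[2,1],[1,1]]
Q^5 = (Q^2)²·Q = [[8,5],[5,3]]
Q^11 = (Q^5)²·Q = [[144,89],[89,55]]
Q^22 = (Q^11)² = [[64,61],[61,3]]
Q^45 = (Q^22)²·Q = [[255,51],[51,204]]
F_45 mod 353 = Q^45[0][1] = 51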